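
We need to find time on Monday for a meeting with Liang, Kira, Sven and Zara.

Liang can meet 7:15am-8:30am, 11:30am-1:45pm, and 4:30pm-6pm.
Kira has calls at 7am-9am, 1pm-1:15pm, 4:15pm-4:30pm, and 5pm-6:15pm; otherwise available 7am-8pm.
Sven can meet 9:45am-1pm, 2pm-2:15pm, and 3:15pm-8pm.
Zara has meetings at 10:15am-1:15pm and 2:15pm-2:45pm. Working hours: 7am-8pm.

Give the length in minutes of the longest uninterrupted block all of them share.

Kira free within 07:00–20:00: 09:00–13:00, 13:15–16:15, 16:30–17:00, 18:15–20:00.
Zara free within 07:00–20:00: 07:00–10:15, 13:15–14:15, 14:45–20:00.
Liang ∩ Kira: 11:30–13:00, 13:15–13:45, 16:30–17:00.
Liang ∩ Kira ∩ Sven: 11:30–13:00, 16:30–17:00.
Liang ∩ Kira ∩ Sven ∩ Zara: 16:30–17:00.
Single common window of 30 minutes.

30 minutes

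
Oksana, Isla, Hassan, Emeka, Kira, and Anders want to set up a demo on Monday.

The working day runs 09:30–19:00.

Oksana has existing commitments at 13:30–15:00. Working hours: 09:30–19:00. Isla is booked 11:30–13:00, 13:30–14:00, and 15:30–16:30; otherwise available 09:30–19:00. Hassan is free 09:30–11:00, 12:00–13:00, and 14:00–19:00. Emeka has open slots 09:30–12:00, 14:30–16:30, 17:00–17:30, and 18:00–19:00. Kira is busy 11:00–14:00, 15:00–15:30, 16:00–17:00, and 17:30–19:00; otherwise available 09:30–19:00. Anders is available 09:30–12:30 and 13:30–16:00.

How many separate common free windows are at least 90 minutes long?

Oksana free within 09:30–19:00: 09:30–13:30, 15:00–19:00.
Isla free within 09:30–19:00: 09:30–11:30, 13:00–13:30, 14:00–15:30, 16:30–19:00.
Kira free within 09:30–19:00: 09:30–11:00, 14:00–15:00, 15:30–16:00, 17:00–17:30.
Oksana ∩ Isla: 09:30–11:30, 13:00–13:30, 15:00–15:30, 16:30–19:00.
Oksana ∩ Isla ∩ Hassan: 09:30–11:00, 15:00–15:30, 16:30–19:00.
Oksana ∩ Isla ∩ Hassan ∩ Emeka: 09:30–11:00, 15:00–15:30, 17:00–17:30, 18:00–19:00.
Oksana ∩ Isla ∩ Hassan ∩ Emeka ∩ Kira: 09:30–11:00, 17:00–17:30.
Oksana ∩ Isla ∩ Hassan ∩ Emeka ∩ Kira ∩ Anders: 09:30–11:00.
Windows ≥ 90 min: 09:30–11:00.
That's 1 window.

1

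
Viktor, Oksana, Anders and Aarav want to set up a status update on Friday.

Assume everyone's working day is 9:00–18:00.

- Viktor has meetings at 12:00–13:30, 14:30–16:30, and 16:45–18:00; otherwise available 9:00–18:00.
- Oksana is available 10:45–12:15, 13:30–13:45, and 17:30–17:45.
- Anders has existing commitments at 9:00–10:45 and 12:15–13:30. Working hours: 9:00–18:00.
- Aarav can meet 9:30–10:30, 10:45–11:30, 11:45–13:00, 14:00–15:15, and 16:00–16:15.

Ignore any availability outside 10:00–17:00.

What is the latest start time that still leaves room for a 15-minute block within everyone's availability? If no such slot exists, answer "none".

Viktor free within 09:00–18:00: 09:00–12:00, 13:30–14:30, 16:30–16:45.
Anders free within 09:00–18:00: 10:45–12:15, 13:30–18:00.
Viktor ∩ Oksana: 10:45–12:00, 13:30–13:45.
Viktor ∩ Oksana ∩ Anders: 10:45–12:00, 13:30–13:45.
Viktor ∩ Oksana ∩ Anders ∩ Aarav: 10:45–11:30, 11:45–12:00.
Restricted to 10:00–17:00: 10:45–11:30, 11:45–12:00.
Windows ≥ 15 min: 10:45–11:30, 11:45–12:00.
Latest start in the last window 11:45–12:00 is 12:00 − 15 min = 11:45.

11:45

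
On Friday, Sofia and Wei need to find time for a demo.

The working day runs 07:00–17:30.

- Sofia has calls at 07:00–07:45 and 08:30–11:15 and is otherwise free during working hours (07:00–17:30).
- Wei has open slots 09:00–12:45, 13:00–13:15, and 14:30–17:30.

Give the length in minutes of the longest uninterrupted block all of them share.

Sofia free within 07:00–17:30: 07:45–08:30, 11:15–17:30.
Sofia ∩ Wei: 11:15–12:45, 13:00–13:15, 14:30–17:30.
Common window lengths: 90, 15, 180 min; longest is 180.

180 minutes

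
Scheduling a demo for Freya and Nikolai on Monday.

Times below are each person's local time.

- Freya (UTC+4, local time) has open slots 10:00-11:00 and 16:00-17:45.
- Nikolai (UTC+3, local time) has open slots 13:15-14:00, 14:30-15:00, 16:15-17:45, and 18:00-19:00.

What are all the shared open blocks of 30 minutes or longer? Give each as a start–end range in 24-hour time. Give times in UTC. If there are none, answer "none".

Freya → UTC: 06:00–07:00, 12:00–13:45.
Nikolai → UTC: 10:15–11:00, 11:30–12:00, 13:15–14:45, 15:00–16:00.
Freya ∩ Nikolai: 13:15–13:45.
Windows ≥ 30 min: 13:15–13:45.

13:15–13:45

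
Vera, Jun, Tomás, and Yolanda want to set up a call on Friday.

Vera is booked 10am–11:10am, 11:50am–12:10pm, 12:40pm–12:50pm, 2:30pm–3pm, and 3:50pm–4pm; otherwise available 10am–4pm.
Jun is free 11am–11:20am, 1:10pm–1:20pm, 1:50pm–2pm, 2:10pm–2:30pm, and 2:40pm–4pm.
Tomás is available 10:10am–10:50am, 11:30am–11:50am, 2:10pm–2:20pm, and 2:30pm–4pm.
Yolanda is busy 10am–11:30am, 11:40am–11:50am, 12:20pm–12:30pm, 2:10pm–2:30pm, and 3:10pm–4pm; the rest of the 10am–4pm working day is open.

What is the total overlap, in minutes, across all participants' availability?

10 minutes

Vera free within 10:00–16:00: 11:10–11:50, 12:10–12:40, 12:50–14:30, 15:00–15:50.
Yolanda free within 10:00–16:00: 11:30–11:40, 11:50–12:20, 12:30–14:10, 14:30–15:10.
Vera ∩ Jun: 11:10–11:20, 13:10–13:20, 13:50–14:00, 14:10–14:30, 15:00–15:50.
Vera ∩ Jun ∩ Tomás: 14:10–14:20, 15:00–15:50.
Vera ∩ Jun ∩ Tomás ∩ Yolanda: 15:00–15:10.
Total common minutes: 10.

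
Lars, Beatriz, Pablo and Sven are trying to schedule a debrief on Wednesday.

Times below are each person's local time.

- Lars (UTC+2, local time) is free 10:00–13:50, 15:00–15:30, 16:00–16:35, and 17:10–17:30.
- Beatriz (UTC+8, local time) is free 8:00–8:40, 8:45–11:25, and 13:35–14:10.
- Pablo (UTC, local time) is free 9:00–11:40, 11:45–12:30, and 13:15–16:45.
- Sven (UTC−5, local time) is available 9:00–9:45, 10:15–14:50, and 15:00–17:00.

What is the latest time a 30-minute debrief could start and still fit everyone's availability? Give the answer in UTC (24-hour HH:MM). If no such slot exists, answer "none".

Lars → UTC: 08:00–11:50, 13:00–13:30, 14:00–14:35, 15:10–15:30.
Beatriz → UTC: 00:00–00:40, 00:45–03:25, 05:35–06:10.
Pablo → UTC: 09:00–11:40, 11:45–12:30, 13:15–16:45.
Sven → UTC: 14:00–14:45, 15:15–19:50, 20:00–22:00.
Lars ∩ Beatriz: (none).
Lars ∩ Beatriz ∩ Pablo: (none).
Lars ∩ Beatriz ∩ Pablo ∩ Sven: (none).
Windows ≥ 30 min: (none).

none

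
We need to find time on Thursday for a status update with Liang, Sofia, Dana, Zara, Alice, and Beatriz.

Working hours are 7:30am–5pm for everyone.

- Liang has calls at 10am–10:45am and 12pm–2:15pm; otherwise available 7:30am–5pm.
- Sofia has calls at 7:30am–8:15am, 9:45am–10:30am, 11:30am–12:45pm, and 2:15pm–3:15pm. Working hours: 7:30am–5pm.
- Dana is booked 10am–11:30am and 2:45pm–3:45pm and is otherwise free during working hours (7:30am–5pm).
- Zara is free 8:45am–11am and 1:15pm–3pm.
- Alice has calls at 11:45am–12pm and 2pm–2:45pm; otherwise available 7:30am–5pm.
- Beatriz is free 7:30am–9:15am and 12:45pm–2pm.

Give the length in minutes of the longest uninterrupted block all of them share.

Liang free within 07:30–17:00: 07:30–10:00, 10:45–12:00, 14:15–17:00.
Sofia free within 07:30–17:00: 08:15–09:45, 10:30–11:30, 12:45–14:15, 15:15–17:00.
Dana free within 07:30–17:00: 07:30–10:00, 11:30–14:45, 15:45–17:00.
Alice free within 07:30–17:00: 07:30–11:45, 12:00–14:00, 14:45–17:00.
Liang ∩ Sofia: 08:15–09:45, 10:45–11:30, 15:15–17:00.
Liang ∩ Sofia ∩ Dana: 08:15–09:45, 15:45–17:00.
Liang ∩ Sofia ∩ Dana ∩ Zara: 08:45–09:45.
Liang ∩ Sofia ∩ Dana ∩ Zara ∩ Alice: 08:45–09:45.
Liang ∩ Sofia ∩ Dana ∩ Zara ∩ Alice ∩ Beatriz: 08:45–09:15.
Single common window of 30 minutes.

30 minutes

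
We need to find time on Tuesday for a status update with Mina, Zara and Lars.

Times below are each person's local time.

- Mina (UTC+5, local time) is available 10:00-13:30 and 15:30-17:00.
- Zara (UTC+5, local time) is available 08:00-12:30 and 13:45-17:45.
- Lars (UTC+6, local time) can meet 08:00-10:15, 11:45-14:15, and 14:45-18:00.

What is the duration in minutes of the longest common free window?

Mina → UTC: 05:00–08:30, 10:30–12:00.
Zara → UTC: 03:00–07:30, 08:45–12:45.
Lars → UTC: 02:00–04:15, 05:45–08:15, 08:45–12:00.
Mina ∩ Zara: 05:00–07:30, 10:30–12:00.
Mina ∩ Zara ∩ Lars: 05:45–07:30, 10:30–12:00.
Common window lengths: 105, 90 min; longest is 105.

105 minutes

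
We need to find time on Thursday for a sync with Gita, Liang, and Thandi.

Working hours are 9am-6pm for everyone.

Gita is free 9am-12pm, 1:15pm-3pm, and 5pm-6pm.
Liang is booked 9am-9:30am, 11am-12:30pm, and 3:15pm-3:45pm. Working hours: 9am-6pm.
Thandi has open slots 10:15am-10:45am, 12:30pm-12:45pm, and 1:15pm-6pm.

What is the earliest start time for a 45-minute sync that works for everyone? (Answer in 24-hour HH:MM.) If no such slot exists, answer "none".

13:15

Liang free within 09:00–18:00: 09:30–11:00, 12:30–15:15, 15:45–18:00.
Gita ∩ Liang: 09:30–11:00, 13:15–15:00, 17:00–18:00.
Gita ∩ Liang ∩ Thandi: 10:15–10:45, 13:15–15:00, 17:00–18:00.
Windows ≥ 45 min: 13:15–15:00, 17:00–18:00.
Earliest such window starts at 13:15.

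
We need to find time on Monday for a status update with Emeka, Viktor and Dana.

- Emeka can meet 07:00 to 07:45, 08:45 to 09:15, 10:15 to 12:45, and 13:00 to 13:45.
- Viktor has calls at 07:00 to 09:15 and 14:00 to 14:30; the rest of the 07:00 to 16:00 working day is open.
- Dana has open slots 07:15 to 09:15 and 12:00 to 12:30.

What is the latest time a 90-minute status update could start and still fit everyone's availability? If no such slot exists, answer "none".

Viktor free within 07:00–16:00: 09:15–14:00, 14:30–16:00.
Emeka ∩ Viktor: 10:15–12:45, 13:00–13:45.
Emeka ∩ Viktor ∩ Dana: 12:00–12:30.
Windows ≥ 90 min: (none).

none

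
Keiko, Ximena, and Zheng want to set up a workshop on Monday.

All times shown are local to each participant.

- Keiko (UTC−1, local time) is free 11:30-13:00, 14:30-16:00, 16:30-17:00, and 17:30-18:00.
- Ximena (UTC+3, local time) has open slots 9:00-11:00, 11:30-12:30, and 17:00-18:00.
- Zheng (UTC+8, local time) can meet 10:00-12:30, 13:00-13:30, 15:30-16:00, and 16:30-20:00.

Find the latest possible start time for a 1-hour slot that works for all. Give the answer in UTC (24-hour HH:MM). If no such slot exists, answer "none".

none

Keiko → UTC: 12:30–14:00, 15:30–17:00, 17:30–18:00, 18:30–19:00.
Ximena → UTC: 06:00–08:00, 08:30–09:30, 14:00–15:00.
Zheng → UTC: 02:00–04:30, 05:00–05:30, 07:30–08:00, 08:30–12:00.
Keiko ∩ Ximena: (none).
Keiko ∩ Ximena ∩ Zheng: (none).
Windows ≥ 60 min: (none).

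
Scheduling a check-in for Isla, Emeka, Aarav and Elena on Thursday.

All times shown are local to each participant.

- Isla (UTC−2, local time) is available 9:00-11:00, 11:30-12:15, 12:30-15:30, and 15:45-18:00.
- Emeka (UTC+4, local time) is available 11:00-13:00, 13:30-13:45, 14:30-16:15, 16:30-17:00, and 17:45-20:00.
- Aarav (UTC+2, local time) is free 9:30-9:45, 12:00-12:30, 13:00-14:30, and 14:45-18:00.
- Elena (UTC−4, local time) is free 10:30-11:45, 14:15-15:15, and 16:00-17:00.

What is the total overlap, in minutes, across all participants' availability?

Isla → UTC: 11:00–13:00, 13:30–14:15, 14:30–17:30, 17:45–20:00.
Emeka → UTC: 07:00–09:00, 09:30–09:45, 10:30–12:15, 12:30–13:00, 13:45–16:00.
Aarav → UTC: 07:30–07:45, 10:00–10:30, 11:00–12:30, 12:45–16:00.
Elena → UTC: 14:30–15:45, 18:15–19:15, 20:00–21:00.
Isla ∩ Emeka: 11:00–12:15, 12:30–13:00, 13:45–14:15, 14:30–16:00.
Isla ∩ Emeka ∩ Aarav: 11:00–12:15, 12:45–13:00, 13:45–14:15, 14:30–16:00.
Isla ∩ Emeka ∩ Aarav ∩ Elena: 14:30–15:45.
Total common minutes: 75.

75 minutes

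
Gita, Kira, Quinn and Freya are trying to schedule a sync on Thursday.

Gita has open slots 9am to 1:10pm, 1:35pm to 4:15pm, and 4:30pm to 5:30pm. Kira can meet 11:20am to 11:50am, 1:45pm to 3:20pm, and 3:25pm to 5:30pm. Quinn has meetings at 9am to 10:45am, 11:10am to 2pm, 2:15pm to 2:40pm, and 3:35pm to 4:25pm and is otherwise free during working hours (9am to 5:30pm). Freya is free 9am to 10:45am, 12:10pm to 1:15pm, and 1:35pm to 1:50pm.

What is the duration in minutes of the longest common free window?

0 minutes

Quinn free within 09:00–17:30: 10:45–11:10, 14:00–14:15, 14:40–15:35, 16:25–17:30.
Gita ∩ Kira: 11:20–11:50, 13:45–15:20, 15:25–16:15, 16:30–17:30.
Gita ∩ Kira ∩ Quinn: 14:00–14:15, 14:40–15:20, 15:25–15:35, 16:30–17:30.
Gita ∩ Kira ∩ Quinn ∩ Freya: (none).
No common window.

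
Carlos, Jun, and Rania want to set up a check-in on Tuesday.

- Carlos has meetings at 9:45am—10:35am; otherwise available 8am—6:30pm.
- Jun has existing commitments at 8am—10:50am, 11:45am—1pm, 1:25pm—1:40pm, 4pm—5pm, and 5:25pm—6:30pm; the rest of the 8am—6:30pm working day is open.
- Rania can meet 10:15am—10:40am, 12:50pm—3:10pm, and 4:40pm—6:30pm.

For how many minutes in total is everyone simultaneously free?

140 minutes

Carlos free within 08:00–18:30: 08:00–09:45, 10:35–18:30.
Jun free within 08:00–18:30: 10:50–11:45, 13:00–13:25, 13:40–16:00, 17:00–17:25.
Carlos ∩ Jun: 10:50–11:45, 13:00–13:25, 13:40–16:00, 17:00–17:25.
Carlos ∩ Jun ∩ Rania: 13:00–13:25, 13:40–15:10, 17:00–17:25.
Total common minutes: 25 + 90 + 25 = 140.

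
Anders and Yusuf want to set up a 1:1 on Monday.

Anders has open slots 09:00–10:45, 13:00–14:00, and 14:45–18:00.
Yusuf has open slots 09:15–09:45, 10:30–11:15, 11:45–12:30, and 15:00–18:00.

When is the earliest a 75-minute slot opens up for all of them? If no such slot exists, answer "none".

Anders ∩ Yusuf: 09:15–09:45, 10:30–10:45, 15:00–18:00.
Windows ≥ 75 min: 15:00–18:00.
Earliest such window starts at 15:00.

15:00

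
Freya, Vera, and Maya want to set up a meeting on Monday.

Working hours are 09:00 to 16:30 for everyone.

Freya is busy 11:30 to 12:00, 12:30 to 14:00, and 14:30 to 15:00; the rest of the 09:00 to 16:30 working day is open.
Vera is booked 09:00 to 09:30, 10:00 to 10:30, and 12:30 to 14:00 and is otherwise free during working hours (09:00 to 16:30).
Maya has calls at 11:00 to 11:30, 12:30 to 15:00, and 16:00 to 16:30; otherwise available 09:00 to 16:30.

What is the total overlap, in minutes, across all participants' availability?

Freya free within 09:00–16:30: 09:00–11:30, 12:00–12:30, 14:00–14:30, 15:00–16:30.
Vera free within 09:00–16:30: 09:30–10:00, 10:30–12:30, 14:00–16:30.
Maya free within 09:00–16:30: 09:00–11:00, 11:30–12:30, 15:00–16:00.
Freya ∩ Vera: 09:30–10:00, 10:30–11:30, 12:00–12:30, 14:00–14:30, 15:00–16:30.
Freya ∩ Vera ∩ Maya: 09:30–10:00, 10:30–11:00, 12:00–12:30, 15:00–16:00.
Total common minutes: 30 + 30 + 30 + 60 = 150.

150 minutes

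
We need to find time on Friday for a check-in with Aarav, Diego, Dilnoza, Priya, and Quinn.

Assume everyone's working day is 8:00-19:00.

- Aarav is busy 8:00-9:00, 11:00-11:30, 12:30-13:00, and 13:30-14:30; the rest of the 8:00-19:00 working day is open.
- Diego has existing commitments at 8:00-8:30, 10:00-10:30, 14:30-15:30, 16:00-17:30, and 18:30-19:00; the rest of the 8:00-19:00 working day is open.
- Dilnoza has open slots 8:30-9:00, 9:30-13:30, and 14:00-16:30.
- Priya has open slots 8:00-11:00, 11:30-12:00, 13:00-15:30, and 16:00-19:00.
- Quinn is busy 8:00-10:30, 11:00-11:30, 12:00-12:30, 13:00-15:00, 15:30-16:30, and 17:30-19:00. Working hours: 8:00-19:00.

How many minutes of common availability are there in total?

60 minutes

Aarav free within 08:00–19:00: 09:00–11:00, 11:30–12:30, 13:00–13:30, 14:30–19:00.
Diego free within 08:00–19:00: 08:30–10:00, 10:30–14:30, 15:30–16:00, 17:30–18:30.
Quinn free within 08:00–19:00: 10:30–11:00, 11:30–12:00, 12:30–13:00, 15:00–15:30, 16:30–17:30.
Aarav ∩ Diego: 09:00–10:00, 10:30–11:00, 11:30–12:30, 13:00–13:30, 15:30–16:00, 17:30–18:30.
Aarav ∩ Diego ∩ Dilnoza: 09:30–10:00, 10:30–11:00, 11:30–12:30, 13:00–13:30, 15:30–16:00.
Aarav ∩ Diego ∩ Dilnoza ∩ Priya: 09:30–10:00, 10:30–11:00, 11:30–12:00, 13:00–13:30.
Aarav ∩ Diego ∩ Dilnoza ∩ Priya ∩ Quinn: 10:30–11:00, 11:30–12:00.
Total common minutes: 30 + 30 = 60.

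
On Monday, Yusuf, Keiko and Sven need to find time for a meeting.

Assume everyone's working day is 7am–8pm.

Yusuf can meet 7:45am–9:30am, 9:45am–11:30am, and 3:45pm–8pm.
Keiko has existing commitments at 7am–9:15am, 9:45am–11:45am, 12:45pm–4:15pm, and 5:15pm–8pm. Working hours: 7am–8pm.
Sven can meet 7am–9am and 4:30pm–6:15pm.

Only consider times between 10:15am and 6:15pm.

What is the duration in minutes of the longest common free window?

45 minutes

Keiko free within 07:00–20:00: 09:15–09:45, 11:45–12:45, 16:15–17:15.
Yusuf ∩ Keiko: 09:15–09:30, 16:15–17:15.
Yusuf ∩ Keiko ∩ Sven: 16:30–17:15.
Restricted to 10:15–18:15: 16:30–17:15.
Single common window of 45 minutes.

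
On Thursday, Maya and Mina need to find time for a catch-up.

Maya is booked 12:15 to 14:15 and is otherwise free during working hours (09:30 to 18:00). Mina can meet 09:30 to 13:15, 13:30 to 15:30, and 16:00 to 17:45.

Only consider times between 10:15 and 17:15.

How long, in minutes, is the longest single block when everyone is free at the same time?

120 minutes

Maya free within 09:30–18:00: 09:30–12:15, 14:15–18:00.
Maya ∩ Mina: 09:30–12:15, 14:15–15:30, 16:00–17:45.
Restricted to 10:15–17:15: 10:15–12:15, 14:15–15:30, 16:00–17:15.
Common window lengths: 120, 75, 75 min; longest is 120.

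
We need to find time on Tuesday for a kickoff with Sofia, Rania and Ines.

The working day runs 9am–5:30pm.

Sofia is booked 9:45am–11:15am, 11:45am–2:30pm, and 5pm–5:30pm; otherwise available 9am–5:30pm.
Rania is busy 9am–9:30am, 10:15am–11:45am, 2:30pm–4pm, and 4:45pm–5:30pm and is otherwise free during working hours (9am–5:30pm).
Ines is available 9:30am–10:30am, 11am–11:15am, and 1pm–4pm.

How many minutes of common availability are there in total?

15 minutes

Sofia free within 09:00–17:30: 09:00–09:45, 11:15–11:45, 14:30–17:00.
Rania free within 09:00–17:30: 09:30–10:15, 11:45–14:30, 16:00–16:45.
Sofia ∩ Rania: 09:30–09:45, 16:00–16:45.
Sofia ∩ Rania ∩ Ines: 09:30–09:45.
Total common minutes: 15.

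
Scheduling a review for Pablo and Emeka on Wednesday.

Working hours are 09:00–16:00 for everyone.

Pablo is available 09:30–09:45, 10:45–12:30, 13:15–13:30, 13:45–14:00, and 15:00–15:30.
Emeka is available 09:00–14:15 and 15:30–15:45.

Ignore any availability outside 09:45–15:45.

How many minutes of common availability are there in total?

135 minutes

Pablo ∩ Emeka: 09:30–09:45, 10:45–12:30, 13:15–13:30, 13:45–14:00.
Restricted to 09:45–15:45: 10:45–12:30, 13:15–13:30, 13:45–14:00.
Total common minutes: 105 + 15 + 15 = 135.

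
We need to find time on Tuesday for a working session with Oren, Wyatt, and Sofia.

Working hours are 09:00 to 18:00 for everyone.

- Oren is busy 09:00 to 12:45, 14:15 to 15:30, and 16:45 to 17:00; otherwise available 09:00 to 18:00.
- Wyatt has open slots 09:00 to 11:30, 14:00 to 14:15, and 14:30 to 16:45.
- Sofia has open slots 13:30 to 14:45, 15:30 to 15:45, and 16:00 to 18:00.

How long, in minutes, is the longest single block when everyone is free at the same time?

Oren free within 09:00–18:00: 12:45–14:15, 15:30–16:45, 17:00–18:00.
Oren ∩ Wyatt: 14:00–14:15, 15:30–16:45.
Oren ∩ Wyatt ∩ Sofia: 14:00–14:15, 15:30–15:45, 16:00–16:45.
Common window lengths: 15, 15, 45 min; longest is 45.

45 minutes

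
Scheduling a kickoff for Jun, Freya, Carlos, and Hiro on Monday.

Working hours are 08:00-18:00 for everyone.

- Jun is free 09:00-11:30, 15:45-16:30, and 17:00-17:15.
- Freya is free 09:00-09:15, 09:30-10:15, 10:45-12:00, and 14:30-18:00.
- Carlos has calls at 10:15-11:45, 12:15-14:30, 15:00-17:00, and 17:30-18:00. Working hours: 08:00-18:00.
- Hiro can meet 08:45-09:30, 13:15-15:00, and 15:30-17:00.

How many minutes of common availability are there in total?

Carlos free within 08:00–18:00: 08:00–10:15, 11:45–12:15, 14:30–15:00, 17:00–17:30.
Jun ∩ Freya: 09:00–09:15, 09:30–10:15, 10:45–11:30, 15:45–16:30, 17:00–17:15.
Jun ∩ Freya ∩ Carlos: 09:00–09:15, 09:30–10:15, 17:00–17:15.
Jun ∩ Freya ∩ Carlos ∩ Hiro: 09:00–09:15.
Total common minutes: 15.

15 minutes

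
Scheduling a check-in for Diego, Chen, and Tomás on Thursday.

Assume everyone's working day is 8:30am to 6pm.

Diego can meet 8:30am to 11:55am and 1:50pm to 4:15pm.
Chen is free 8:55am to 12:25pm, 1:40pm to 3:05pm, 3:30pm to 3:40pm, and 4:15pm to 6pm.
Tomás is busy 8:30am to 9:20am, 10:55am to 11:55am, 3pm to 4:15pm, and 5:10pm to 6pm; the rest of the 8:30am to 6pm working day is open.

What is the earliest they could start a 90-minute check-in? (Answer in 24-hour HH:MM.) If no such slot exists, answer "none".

Tomás free within 08:30–18:00: 09:20–10:55, 11:55–15:00, 16:15–17:10.
Diego ∩ Chen: 08:55–11:55, 13:50–15:05, 15:30–15:40.
Diego ∩ Chen ∩ Tomás: 09:20–10:55, 13:50–15:00.
Windows ≥ 90 min: 09:20–10:55.
Earliest such window starts at 09:20.

09:20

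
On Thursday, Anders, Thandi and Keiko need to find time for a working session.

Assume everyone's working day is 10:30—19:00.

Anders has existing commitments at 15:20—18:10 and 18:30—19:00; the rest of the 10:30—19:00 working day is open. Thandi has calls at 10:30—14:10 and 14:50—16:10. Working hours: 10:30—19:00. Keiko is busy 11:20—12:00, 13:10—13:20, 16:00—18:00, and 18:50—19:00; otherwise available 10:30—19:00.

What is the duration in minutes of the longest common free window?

Anders free within 10:30–19:00: 10:30–15:20, 18:10–18:30.
Thandi free within 10:30–19:00: 14:10–14:50, 16:10–19:00.
Keiko free within 10:30–19:00: 10:30–11:20, 12:00–13:10, 13:20–16:00, 18:00–18:50.
Anders ∩ Thandi: 14:10–14:50, 18:10–18:30.
Anders ∩ Thandi ∩ Keiko: 14:10–14:50, 18:10–18:30.
Common window lengths: 40, 20 min; longest is 40.

40 minutes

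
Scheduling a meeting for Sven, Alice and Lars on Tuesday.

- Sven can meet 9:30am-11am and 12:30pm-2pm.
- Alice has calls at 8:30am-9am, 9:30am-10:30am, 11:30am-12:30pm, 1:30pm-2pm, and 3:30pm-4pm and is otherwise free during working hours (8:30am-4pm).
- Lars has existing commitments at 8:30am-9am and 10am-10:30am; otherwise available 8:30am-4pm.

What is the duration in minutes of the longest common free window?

Alice free within 08:30–16:00: 09:00–09:30, 10:30–11:30, 12:30–13:30, 14:00–15:30.
Lars free within 08:30–16:00: 09:00–10:00, 10:30–16:00.
Sven ∩ Alice: 10:30–11:00, 12:30–13:30.
Sven ∩ Alice ∩ Lars: 10:30–11:00, 12:30–13:30.
Common window lengths: 30, 60 min; longest is 60.

60 minutes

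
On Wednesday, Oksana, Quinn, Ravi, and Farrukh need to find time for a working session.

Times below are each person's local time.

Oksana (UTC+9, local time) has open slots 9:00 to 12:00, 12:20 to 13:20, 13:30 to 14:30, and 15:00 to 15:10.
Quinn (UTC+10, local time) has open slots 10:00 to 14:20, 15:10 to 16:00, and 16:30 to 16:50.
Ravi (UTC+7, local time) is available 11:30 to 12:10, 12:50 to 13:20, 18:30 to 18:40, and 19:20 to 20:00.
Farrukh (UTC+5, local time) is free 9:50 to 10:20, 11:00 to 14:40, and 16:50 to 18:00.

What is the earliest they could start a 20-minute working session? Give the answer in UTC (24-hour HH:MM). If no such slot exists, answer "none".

Oksana → UTC: 00:00–03:00, 03:20–04:20, 04:30–05:30, 06:00–06:10.
Quinn → UTC: 00:00–04:20, 05:10–06:00, 06:30–06:50.
Ravi → UTC: 04:30–05:10, 05:50–06:20, 11:30–11:40, 12:20–13:00.
Farrukh → UTC: 04:50–05:20, 06:00–09:40, 11:50–13:00.
Oksana ∩ Quinn: 00:00–03:00, 03:20–04:20, 05:10–05:30.
Oksana ∩ Quinn ∩ Ravi: (none).
Oksana ∩ Quinn ∩ Ravi ∩ Farrukh: (none).
Windows ≥ 20 min: (none).

none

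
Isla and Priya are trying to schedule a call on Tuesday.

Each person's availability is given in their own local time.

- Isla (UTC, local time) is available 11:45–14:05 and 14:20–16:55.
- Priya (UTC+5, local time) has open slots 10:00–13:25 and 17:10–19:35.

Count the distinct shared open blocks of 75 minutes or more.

1

Isla → UTC: 11:45–14:05, 14:20–16:55.
Priya → UTC: 05:00–08:25, 12:10–14:35.
Isla ∩ Priya: 12:10–14:05, 14:20–14:35.
Windows ≥ 75 min: 12:10–14:05.
That's 1 window.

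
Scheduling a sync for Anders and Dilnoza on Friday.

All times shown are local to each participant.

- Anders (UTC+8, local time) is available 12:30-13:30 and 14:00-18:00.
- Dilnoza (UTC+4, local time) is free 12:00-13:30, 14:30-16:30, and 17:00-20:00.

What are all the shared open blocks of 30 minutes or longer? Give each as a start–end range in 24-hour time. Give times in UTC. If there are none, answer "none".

08:00–09:30

Anders → UTC: 04:30–05:30, 06:00–10:00.
Dilnoza → UTC: 08:00–09:30, 10:30–12:30, 13:00–16:00.
Anders ∩ Dilnoza: 08:00–09:30.
Windows ≥ 30 min: 08:00–09:30.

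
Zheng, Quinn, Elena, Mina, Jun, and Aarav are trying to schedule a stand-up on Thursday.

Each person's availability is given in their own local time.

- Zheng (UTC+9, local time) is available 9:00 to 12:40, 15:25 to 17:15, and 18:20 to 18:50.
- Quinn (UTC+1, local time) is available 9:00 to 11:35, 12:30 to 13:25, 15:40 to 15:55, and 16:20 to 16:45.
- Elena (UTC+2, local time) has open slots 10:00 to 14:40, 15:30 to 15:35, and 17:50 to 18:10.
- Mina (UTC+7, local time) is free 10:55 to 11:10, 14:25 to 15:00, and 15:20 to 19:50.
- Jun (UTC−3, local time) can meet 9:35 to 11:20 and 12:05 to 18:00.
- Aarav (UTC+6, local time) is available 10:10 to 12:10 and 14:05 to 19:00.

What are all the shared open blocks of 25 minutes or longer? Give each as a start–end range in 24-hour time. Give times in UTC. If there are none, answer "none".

none

Zheng → UTC: 00:00–03:40, 06:25–08:15, 09:20–09:50.
Quinn → UTC: 08:00–10:35, 11:30–12:25, 14:40–14:55, 15:20–15:45.
Elena → UTC: 08:00–12:40, 13:30–13:35, 15:50–16:10.
Mina → UTC: 03:55–04:10, 07:25–08:00, 08:20–12:50.
Jun → UTC: 12:35–14:20, 15:05–21:00.
Aarav → UTC: 04:10–06:10, 08:05–13:00.
Zheng ∩ Quinn: 08:00–08:15, 09:20–09:50.
Zheng ∩ Quinn ∩ Elena: 08:00–08:15, 09:20–09:50.
Zheng ∩ Quinn ∩ Elena ∩ Mina: 09:20–09:50.
Zheng ∩ Quinn ∩ Elena ∩ Mina ∩ Jun: (none).
Zheng ∩ Quinn ∩ Elena ∩ Mina ∩ Jun ∩ Aarav: (none).
Windows ≥ 25 min: (none).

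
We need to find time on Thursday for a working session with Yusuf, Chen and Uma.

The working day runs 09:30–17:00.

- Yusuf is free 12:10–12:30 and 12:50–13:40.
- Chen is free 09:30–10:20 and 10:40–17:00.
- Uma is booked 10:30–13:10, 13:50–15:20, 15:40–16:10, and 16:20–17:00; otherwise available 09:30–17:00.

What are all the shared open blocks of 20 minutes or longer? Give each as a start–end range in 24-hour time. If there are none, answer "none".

13:10–13:40

Uma free within 09:30–17:00: 09:30–10:30, 13:10–13:50, 15:20–15:40, 16:10–16:20.
Yusuf ∩ Chen: 12:10–12:30, 12:50–13:40.
Yusuf ∩ Chen ∩ Uma: 13:10–13:40.
Windows ≥ 20 min: 13:10–13:40.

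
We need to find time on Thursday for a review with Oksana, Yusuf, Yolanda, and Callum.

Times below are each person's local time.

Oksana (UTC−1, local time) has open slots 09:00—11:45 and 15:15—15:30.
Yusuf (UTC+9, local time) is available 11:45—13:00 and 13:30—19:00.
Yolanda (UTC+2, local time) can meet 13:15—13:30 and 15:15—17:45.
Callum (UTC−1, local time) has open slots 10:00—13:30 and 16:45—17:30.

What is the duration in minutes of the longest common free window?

0 minutes

Oksana → UTC: 10:00–12:45, 16:15–16:30.
Yusuf → UTC: 02:45–04:00, 04:30–10:00.
Yolanda → UTC: 11:15–11:30, 13:15–15:45.
Callum → UTC: 11:00–14:30, 17:45–18:30.
Oksana ∩ Yusuf: (none).
Oksana ∩ Yusuf ∩ Yolanda: (none).
Oksana ∩ Yusuf ∩ Yolanda ∩ Callum: (none).
No common window.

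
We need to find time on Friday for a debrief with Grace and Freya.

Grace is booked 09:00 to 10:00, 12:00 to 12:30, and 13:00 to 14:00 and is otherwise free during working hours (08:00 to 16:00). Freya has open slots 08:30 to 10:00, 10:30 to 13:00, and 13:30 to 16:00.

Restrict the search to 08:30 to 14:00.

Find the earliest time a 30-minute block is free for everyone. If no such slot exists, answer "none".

08:30

Grace free within 08:00–16:00: 08:00–09:00, 10:00–12:00, 12:30–13:00, 14:00–16:00.
Grace ∩ Freya: 08:30–09:00, 10:30–12:00, 12:30–13:00, 14:00–16:00.
Restricted to 08:30–14:00: 08:30–09:00, 10:30–12:00, 12:30–13:00.
Windows ≥ 30 min: 08:30–09:00, 10:30–12:00, 12:30–13:00.
Earliest such window starts at 08:30.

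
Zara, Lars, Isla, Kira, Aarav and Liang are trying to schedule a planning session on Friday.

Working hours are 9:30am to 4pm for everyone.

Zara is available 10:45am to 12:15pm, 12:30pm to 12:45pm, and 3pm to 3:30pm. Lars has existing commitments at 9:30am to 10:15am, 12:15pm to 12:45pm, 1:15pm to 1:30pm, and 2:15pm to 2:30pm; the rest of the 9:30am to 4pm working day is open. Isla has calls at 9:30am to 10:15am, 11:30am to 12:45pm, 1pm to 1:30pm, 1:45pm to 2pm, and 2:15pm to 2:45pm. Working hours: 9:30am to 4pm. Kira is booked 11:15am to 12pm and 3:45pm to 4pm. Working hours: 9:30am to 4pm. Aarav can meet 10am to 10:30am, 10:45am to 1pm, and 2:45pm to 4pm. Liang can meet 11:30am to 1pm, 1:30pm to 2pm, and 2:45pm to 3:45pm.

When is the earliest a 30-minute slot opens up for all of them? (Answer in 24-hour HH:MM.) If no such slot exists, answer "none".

15:00

Lars free within 09:30–16:00: 10:15–12:15, 12:45–13:15, 13:30–14:15, 14:30–16:00.
Isla free within 09:30–16:00: 10:15–11:30, 12:45–13:00, 13:30–13:45, 14:00–14:15, 14:45–16:00.
Kira free within 09:30–16:00: 09:30–11:15, 12:00–15:45.
Zara ∩ Lars: 10:45–12:15, 15:00–15:30.
Zara ∩ Lars ∩ Isla: 10:45–11:30, 15:00–15:30.
Zara ∩ Lars ∩ Isla ∩ Kira: 10:45–11:15, 15:00–15:30.
Zara ∩ Lars ∩ Isla ∩ Kira ∩ Aarav: 10:45–11:15, 15:00–15:30.
Zara ∩ Lars ∩ Isla ∩ Kira ∩ Aarav ∩ Liang: 15:00–15:30.
Windows ≥ 30 min: 15:00–15:30.
Earliest such window starts at 15:00.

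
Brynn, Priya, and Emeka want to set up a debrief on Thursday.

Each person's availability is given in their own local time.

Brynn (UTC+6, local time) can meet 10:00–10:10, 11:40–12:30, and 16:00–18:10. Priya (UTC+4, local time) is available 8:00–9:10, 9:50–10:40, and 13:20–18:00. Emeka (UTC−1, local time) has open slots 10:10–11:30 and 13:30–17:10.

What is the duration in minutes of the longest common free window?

60 minutes

Brynn → UTC: 04:00–04:10, 05:40–06:30, 10:00–12:10.
Priya → UTC: 04:00–05:10, 05:50–06:40, 09:20–14:00.
Emeka → UTC: 11:10–12:30, 14:30–18:10.
Brynn ∩ Priya: 04:00–04:10, 05:50–06:30, 10:00–12:10.
Brynn ∩ Priya ∩ Emeka: 11:10–12:10.
Single common window of 60 minutes.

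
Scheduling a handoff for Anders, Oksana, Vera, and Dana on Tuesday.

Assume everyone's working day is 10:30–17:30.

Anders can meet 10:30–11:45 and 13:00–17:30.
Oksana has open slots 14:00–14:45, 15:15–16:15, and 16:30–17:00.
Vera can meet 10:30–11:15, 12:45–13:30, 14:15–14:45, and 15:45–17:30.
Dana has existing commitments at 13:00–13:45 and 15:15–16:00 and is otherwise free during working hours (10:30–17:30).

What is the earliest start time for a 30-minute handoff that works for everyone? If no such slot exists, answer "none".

Dana free within 10:30–17:30: 10:30–13:00, 13:45–15:15, 16:00–17:30.
Anders ∩ Oksana: 14:00–14:45, 15:15–16:15, 16:30–17:00.
Anders ∩ Oksana ∩ Vera: 14:15–14:45, 15:45–16:15, 16:30–17:00.
Anders ∩ Oksana ∩ Vera ∩ Dana: 14:15–14:45, 16:00–16:15, 16:30–17:00.
Windows ≥ 30 min: 14:15–14:45, 16:30–17:00.
Earliest such window starts at 14:15.

14:15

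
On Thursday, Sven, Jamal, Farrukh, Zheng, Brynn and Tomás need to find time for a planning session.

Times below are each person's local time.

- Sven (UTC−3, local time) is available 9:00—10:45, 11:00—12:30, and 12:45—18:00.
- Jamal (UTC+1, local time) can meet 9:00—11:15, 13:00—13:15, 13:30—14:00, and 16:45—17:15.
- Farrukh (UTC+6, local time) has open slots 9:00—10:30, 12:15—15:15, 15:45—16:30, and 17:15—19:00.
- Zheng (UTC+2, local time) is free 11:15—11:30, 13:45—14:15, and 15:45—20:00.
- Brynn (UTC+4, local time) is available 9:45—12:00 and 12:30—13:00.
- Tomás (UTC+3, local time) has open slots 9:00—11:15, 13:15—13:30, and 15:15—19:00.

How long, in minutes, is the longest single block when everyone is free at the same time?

0 minutes

Sven → UTC: 12:00–13:45, 14:00–15:30, 15:45–21:00.
Jamal → UTC: 08:00–10:15, 12:00–12:15, 12:30–13:00, 15:45–16:15.
Farrukh → UTC: 03:00–04:30, 06:15–09:15, 09:45–10:30, 11:15–13:00.
Zheng → UTC: 09:15–09:30, 11:45–12:15, 13:45–18:00.
Brynn → UTC: 05:45–08:00, 08:30–09:00.
Tomás → UTC: 06:00–08:15, 10:15–10:30, 12:15–16:00.
Sven ∩ Jamal: 12:00–12:15, 12:30–13:00, 15:45–16:15.
Sven ∩ Jamal ∩ Farrukh: 12:00–12:15, 12:30–13:00.
Sven ∩ Jamal ∩ Farrukh ∩ Zheng: 12:00–12:15.
Sven ∩ Jamal ∩ Farrukh ∩ Zheng ∩ Brynn: (none).
Sven ∩ Jamal ∩ Farrukh ∩ Zheng ∩ Brynn ∩ Tomás: (none).
No common window.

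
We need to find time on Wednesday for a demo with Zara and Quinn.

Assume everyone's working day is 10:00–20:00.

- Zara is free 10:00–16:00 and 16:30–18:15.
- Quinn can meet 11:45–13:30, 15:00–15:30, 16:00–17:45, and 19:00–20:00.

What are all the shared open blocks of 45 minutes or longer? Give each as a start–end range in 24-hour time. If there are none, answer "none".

Zara ∩ Quinn: 11:45–13:30, 15:00–15:30, 16:30–17:45.
Windows ≥ 45 min: 11:45–13:30, 16:30–17:45.

11:45–13:30, 16:30–17:45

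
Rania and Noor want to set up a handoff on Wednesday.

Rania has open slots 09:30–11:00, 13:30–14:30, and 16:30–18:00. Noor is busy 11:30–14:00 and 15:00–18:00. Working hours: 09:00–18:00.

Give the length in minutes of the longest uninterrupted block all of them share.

Noor free within 09:00–18:00: 09:00–11:30, 14:00–15:00.
Rania ∩ Noor: 09:30–11:00, 14:00–14:30.
Common window lengths: 90, 30 min; longest is 90.

90 minutes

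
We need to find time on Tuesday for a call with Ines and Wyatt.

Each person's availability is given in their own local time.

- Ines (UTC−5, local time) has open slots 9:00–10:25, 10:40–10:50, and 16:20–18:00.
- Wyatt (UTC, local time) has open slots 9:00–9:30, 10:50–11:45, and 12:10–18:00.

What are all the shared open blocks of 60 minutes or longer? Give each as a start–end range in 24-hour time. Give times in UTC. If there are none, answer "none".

Ines → UTC: 14:00–15:25, 15:40–15:50, 21:20–23:00.
Wyatt → UTC: 09:00–09:30, 10:50–11:45, 12:10–18:00.
Ines ∩ Wyatt: 14:00–15:25, 15:40–15:50.
Windows ≥ 60 min: 14:00–15:25.

14:00–15:25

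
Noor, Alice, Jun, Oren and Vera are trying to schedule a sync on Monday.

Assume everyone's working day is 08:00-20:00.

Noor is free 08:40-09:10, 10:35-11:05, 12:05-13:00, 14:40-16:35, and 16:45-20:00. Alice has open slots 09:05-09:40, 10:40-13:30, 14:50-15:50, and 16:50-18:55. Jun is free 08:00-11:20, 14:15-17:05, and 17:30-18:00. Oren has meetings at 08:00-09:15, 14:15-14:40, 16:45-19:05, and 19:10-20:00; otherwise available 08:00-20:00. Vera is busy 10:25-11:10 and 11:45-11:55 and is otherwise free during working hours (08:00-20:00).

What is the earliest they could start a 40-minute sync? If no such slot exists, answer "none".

Oren free within 08:00–20:00: 09:15–14:15, 14:40–16:45, 19:05–19:10.
Vera free within 08:00–20:00: 08:00–10:25, 11:10–11:45, 11:55–20:00.
Noor ∩ Alice: 09:05–09:10, 10:40–11:05, 12:05–13:00, 14:50–15:50, 16:50–18:55.
Noor ∩ Alice ∩ Jun: 09:05–09:10, 10:40–11:05, 14:50–15:50, 16:50–17:05, 17:30–18:00.
Noor ∩ Alice ∩ Jun ∩ Oren: 10:40–11:05, 14:50–15:50.
Noor ∩ Alice ∩ Jun ∩ Oren ∩ Vera: 14:50–15:50.
Windows ≥ 40 min: 14:50–15:50.
Earliest such window starts at 14:50.

14:50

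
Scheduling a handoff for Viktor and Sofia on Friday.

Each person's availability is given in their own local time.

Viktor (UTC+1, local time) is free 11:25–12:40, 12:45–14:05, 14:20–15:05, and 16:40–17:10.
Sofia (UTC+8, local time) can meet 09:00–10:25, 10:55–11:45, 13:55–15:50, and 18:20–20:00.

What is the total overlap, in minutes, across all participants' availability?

Viktor → UTC: 10:25–11:40, 11:45–13:05, 13:20–14:05, 15:40–16:10.
Sofia → UTC: 01:00–02:25, 02:55–03:45, 05:55–07:50, 10:20–12:00.
Viktor ∩ Sofia: 10:25–11:40, 11:45–12:00.
Total common minutes: 75 + 15 = 90.

90 minutes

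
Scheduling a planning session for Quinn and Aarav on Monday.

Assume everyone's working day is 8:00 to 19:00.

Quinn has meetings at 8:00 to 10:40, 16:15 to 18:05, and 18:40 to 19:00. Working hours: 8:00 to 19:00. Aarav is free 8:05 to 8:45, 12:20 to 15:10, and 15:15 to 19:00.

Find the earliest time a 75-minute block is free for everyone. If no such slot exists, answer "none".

Quinn free within 08:00–19:00: 10:40–16:15, 18:05–18:40.
Quinn ∩ Aarav: 12:20–15:10, 15:15–16:15, 18:05–18:40.
Windows ≥ 75 min: 12:20–15:10.
Earliest such window starts at 12:20.

12:20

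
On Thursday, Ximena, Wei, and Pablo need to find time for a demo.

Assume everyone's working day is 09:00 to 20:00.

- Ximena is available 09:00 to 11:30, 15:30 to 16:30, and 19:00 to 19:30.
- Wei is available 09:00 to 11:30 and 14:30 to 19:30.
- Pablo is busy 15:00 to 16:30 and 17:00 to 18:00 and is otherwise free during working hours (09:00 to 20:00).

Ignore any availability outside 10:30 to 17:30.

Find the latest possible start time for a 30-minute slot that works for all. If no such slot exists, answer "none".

Pablo free within 09:00–20:00: 09:00–15:00, 16:30–17:00, 18:00–20:00.
Ximena ∩ Wei: 09:00–11:30, 15:30–16:30, 19:00–19:30.
Ximena ∩ Wei ∩ Pablo: 09:00–11:30, 19:00–19:30.
Restricted to 10:30–17:30: 10:30–11:30.
Windows ≥ 30 min: 10:30–11:30.
Latest start in the last window 10:30–11:30 is 11:30 − 30 min = 11:00.

11:00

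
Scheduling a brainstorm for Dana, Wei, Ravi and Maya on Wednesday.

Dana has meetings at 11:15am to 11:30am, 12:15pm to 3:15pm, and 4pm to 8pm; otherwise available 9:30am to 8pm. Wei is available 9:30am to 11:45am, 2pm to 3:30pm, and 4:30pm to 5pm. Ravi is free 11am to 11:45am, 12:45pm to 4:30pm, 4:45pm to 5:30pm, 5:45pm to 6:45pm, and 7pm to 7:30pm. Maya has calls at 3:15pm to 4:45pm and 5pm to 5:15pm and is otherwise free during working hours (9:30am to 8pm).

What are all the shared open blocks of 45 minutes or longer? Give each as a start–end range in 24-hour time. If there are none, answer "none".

none

Dana free within 09:30–20:00: 09:30–11:15, 11:30–12:15, 15:15–16:00.
Maya free within 09:30–20:00: 09:30–15:15, 16:45–17:00, 17:15–20:00.
Dana ∩ Wei: 09:30–11:15, 11:30–11:45, 15:15–15:30.
Dana ∩ Wei ∩ Ravi: 11:00–11:15, 11:30–11:45, 15:15–15:30.
Dana ∩ Wei ∩ Ravi ∩ Maya: 11:00–11:15, 11:30–11:45.
Windows ≥ 45 min: (none).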